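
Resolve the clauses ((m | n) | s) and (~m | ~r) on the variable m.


The clauses contain complementary literals m and ~m.
Resolution eliminates this pair and disjoins the remaining literals (merging duplicates).

((s | n) | ~r)


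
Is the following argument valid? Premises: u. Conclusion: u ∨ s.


This matches the form of disjunction introduction: the conclusion follows in every model of the premises.

Valid.


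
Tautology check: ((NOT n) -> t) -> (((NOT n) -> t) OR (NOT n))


Build the truth table over {n, t}:
n | t | φ
---------
F | F | T
T | F | T
F | T | T
T | T | T
Every row evaluates to true.

Yes, it is a tautology.


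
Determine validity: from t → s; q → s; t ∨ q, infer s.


This matches the form of proof by cases: the conclusion follows in every model of the premises.

Valid.


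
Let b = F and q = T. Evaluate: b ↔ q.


Biconditional is true when both operands have the same truth value.
Substitute: b=F, q=T.
F ↔ T evaluates to F.

F


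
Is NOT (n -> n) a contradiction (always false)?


Truth table over {n}:
n | φ
-----
F | F
T | F
Every row is false.

Yes, it is a contradiction.


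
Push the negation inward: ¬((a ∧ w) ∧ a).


De Morgan: the negation of a conjunction is the disjunction of the negations.
Distribute ¬ across ∧, flipping it to ∨, and negate each literal.

((¬a) ∨ (¬w)) ∨ (¬a)


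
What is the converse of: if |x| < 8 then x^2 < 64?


The converse of (P → Q) is (Q → P). It is not in general equivalent to the original.
Here P = '|x| < 8' and Q = 'x^2 < 64'.

If x^2 < 64, then |x| < 8.


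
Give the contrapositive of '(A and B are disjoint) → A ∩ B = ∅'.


The contrapositive of (P → Q) is (¬Q → ¬P); it is logically equivalent to the original.
Here P = '(A and B are disjoint)' and Q = 'A ∩ B = ∅'.

If not (A ∩ B = ∅), then not ((A and B are disjoint)).


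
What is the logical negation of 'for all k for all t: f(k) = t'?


Negation flips each quantifier (∀↔∃) and negates the inner predicate.
¬(for all k for all t: φ) = there exists k there exists t: ¬φ.

there exists k there exists t: NOT(f(k) = t)


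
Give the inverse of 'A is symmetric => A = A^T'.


The inverse of (P → Q) is (¬P → ¬Q). It is equivalent to the converse, not to the original.
Here P = 'A is symmetric' and Q = 'A = A^T'.

If not (A is symmetric), then not (A = A^T).


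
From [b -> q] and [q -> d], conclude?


Hypothetical syllogism: from (P → Q) and (Q → R), infer (P → R).
Chain the two implications through the shared middle term 'q'.

b -> d


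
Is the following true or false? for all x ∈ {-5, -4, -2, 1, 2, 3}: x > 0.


Evaluate the predicate on each element: -5:F, -4:F, -2:F, 1:T, 2:T, 3:T.
Counterexample x = -5 fails the predicate.

F


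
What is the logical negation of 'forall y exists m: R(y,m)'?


Negation flips each quantifier (∀↔∃) and negates the inner predicate.
¬(forall y exists m: φ) = exists y forall m: ¬φ.

exists y forall m: ~(R(y,m))


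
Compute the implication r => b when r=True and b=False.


Implication is false only when antecedent is true and consequent is false.
Substitute: r=True, b=False.
True => False evaluates to False.

False


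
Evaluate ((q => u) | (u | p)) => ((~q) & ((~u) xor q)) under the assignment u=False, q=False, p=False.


Substitute u=False, q=False, p=False:
q => u = False => False = True
u | p = False | False = False
(q => u) | (u | p) = True | False = True
~q = True
~u = True
(~u) xor q = True xor False = True
(~q) & ((~u) xor q) = True & True = True
((q => u) | (u | p)) => ((~q) & ((~u) xor q)) = True => True = True

True


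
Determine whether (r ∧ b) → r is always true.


Build the truth table over {b, r}:
b | r | φ
---------
F | F | T
T | F | T
F | T | T
T | T | T
Every row evaluates to true.

Yes, it is a tautology.


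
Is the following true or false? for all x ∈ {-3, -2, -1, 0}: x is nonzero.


Evaluate the predicate on each element: -3:T, -2:T, -1:T, 0:F.
Counterexample x = 0 fails the predicate.

F


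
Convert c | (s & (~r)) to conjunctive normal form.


Step 1: Distribute ∨ over ∧: c ∨ (s ∧ (¬r)) = (c ∨ s) ∧ (c ∨ (¬r)).

(c | s) & (c | (~r))


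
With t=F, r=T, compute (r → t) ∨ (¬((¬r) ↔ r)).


Substitute t=F, r=T:
r → t = T → F = F
¬r = F
(¬r) ↔ r = F ↔ T = F
¬((¬r) ↔ r) = T
(r → t) ∨ (¬((¬r) ↔ r)) = F ∨ T = T

T


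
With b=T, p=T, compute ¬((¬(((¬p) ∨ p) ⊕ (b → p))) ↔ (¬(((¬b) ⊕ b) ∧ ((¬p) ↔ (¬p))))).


Substitute b=T, p=T:
… (earlier sub-steps elided)
¬(((¬p) ∨ p) ⊕ (b → p)) = T
¬b = F
(¬b) ⊕ b = F ⊕ T = T
¬p = F
¬p = F
(¬p) ↔ (¬p) = F ↔ F = T
((¬b) ⊕ b) ∧ ((¬p) ↔ (¬p)) = T ∧ T = T
¬(((¬b) ⊕ b) ∧ ((¬p) ↔ (¬p))) = F
(¬(((¬p) ∨ p) ⊕ (b → p))) ↔ (¬(((¬b) ⊕ b) ∧ ((¬p) ↔ (¬p)))) = T ↔ F = F
¬((¬(((¬p) ∨ p) ⊕ (b → p))) ↔ (¬(((¬b) ⊕ b) ∧ ((¬p) ↔ (¬p))))) = T

T


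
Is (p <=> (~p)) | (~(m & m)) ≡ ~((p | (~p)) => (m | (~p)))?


Compare truth tables:
m | p | φ | ψ
-------------
False | False | True | False
True | False | False | False
False | True | True | True
True | True | False | False
They differ at row 1 (m=False, p=False): φ=True but ψ=False.

No, they are not logically equivalent.


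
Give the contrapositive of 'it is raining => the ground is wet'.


The contrapositive of (P → Q) is (¬Q → ¬P); it is logically equivalent to the original.
Here P = 'it is raining' and Q = 'the ground is wet'.

If not (the ground is wet), then not (it is raining).


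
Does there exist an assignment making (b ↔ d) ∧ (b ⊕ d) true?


Check all 4 assignments over {b, d}:
b | d | φ
---------
F | F | F
T | F | F
F | T | F
T | T | F
No assignment makes the formula true.

Unsatisfiable.


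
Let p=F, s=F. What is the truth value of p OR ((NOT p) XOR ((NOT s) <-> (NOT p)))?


Substitute p=F, s=F:
NOT p = T
NOT s = T
NOT p = T
(NOT s) <-> (NOT p) = T <-> T = T
(NOT p) XOR ((NOT s) <-> (NOT p)) = T XOR T = F
p OR ((NOT p) XOR ((NOT s) <-> (NOT p))) = F OR F = F

F


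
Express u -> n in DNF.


Step 1: Rewrite u → n as ¬u ∨ n.

(NOT u) OR n


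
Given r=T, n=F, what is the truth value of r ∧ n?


Conjunction is true only when both operands are true.
Substitute: r=T, n=F.
T ∧ F evaluates to F.

F


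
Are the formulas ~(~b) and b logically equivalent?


Compare truth tables:
b | φ | ψ
---------
False | False | False
True | True | True
The columns φ and ψ agree on every row.

Yes, they are logically equivalent.


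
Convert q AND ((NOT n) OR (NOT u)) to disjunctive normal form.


Step 1: Distribute ∧ over ∨: q ∧ ((¬n) ∨ (¬u)) = (q ∧ (¬n)) ∨ (q ∧ (¬u)).

(q AND (NOT n)) OR (q AND (NOT u))


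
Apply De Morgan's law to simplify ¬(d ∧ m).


De Morgan: the negation of a conjunction is the disjunction of the negations.
Distribute ¬ across ∧, flipping it to ∨, and negate each literal.

(¬d) ∨ (¬m)


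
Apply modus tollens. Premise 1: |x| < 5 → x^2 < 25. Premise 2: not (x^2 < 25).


Modus tollens: from (P → Q) and ¬Q, infer ¬P.
Q = 'x^2 < 25' is denied; since P → Q, P must also fail.

Not (|x| < 5).


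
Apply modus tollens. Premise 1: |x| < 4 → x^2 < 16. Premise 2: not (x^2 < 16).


Modus tollens: from (P → Q) and ¬Q, infer ¬P.
Q = 'x^2 < 16' is denied; since P → Q, P must also fail.

Not (|x| < 4).


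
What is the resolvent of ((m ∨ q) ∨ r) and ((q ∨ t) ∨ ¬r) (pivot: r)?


The clauses contain complementary literals r and ¬r.
Resolution eliminates this pair and disjoins the remaining literals (merging duplicates).

((q ∨ m) ∨ t)


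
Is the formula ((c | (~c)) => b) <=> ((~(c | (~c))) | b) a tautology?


Build the truth table over {b, c}:
b | c | φ
---------
False | False | True
True | False | True
False | True | True
True | True | True
Every row evaluates to true.

Yes, it is a tautology.


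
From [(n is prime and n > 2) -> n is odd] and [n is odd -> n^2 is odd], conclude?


Hypothetical syllogism: from (P → Q) and (Q → R), infer (P → R).
Chain the two implications through the shared middle term 'n is odd'.

(n is prime and n > 2) -> n^2 is odd


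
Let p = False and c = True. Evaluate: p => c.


Implication is false only when antecedent is true and consequent is false.
Substitute: p=False, c=True.
False => True evaluates to True.

True


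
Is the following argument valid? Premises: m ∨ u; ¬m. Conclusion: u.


This matches the form of disjunctive syllogism: the conclusion follows in every model of the premises.

Valid.


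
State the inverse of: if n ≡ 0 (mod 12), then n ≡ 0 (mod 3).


The inverse of (P → Q) is (¬P → ¬Q). It is equivalent to the converse, not to the original.
Here P = 'n ≡ 0 (mod 12)' and Q = 'n ≡ 0 (mod 3)'.

If not (n ≡ 0 (mod 12)), then not (n ≡ 0 (mod 3)).


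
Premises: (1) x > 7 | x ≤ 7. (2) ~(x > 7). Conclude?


Disjunctive syllogism: from (P ∨ Q) and ¬P, infer Q.
One disjunct, 'x > 7', is ruled out; the other must hold.

x ≤ 7


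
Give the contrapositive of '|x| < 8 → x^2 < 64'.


The contrapositive of (P → Q) is (¬Q → ¬P); it is logically equivalent to the original.
Here P = '|x| < 8' and Q = 'x^2 < 64'.

If not (x^2 < 64), then not (|x| < 8).


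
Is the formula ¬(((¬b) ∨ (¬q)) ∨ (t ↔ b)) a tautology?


Build the truth table over {b, q, t}:
b | q | t | φ
-------------
F | F | F | F
T | F | F | F
F | T | F | F
T | T | F | T
F | F | T | F
T | F | T | F
F | T | T | F
T | T | T | F
Counterexample at row 1: with b=F, q=F, t=F, the formula is F.

No, it is not a tautology.


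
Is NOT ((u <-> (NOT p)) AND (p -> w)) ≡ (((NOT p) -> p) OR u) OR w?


Compare truth tables:
p | u | w | φ | ψ
-----------------
F | F | F | T | F
T | F | F | T | T
F | T | F | F | T
T | T | F | T | T
F | F | T | T | T
T | F | T | F | T
F | T | T | F | T
T | T | T | T | T
They differ at row 1 (p=F, u=F, w=F): φ=T but ψ=F.

No, they are not logically equivalent.


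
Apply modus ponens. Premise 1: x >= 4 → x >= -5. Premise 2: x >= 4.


Modus ponens: from (P → Q) and P, infer Q.
P = 'x >= 4' is asserted, and P → Q holds, so Q follows.

x >= -5.


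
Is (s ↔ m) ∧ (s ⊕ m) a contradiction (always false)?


Truth table over {m, s}:
m | s | φ
---------
F | F | F
T | F | F
F | T | F
T | T | F
Every row is false.

Yes, it is a contradiction.


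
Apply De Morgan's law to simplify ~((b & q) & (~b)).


De Morgan: the negation of a conjunction is the disjunction of the negations.
Distribute ~ across &, flipping it to |, and negate each literal.

((~b) | (~q)) | b


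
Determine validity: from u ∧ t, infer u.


This matches the form of conjunction elimination: the conclusion follows in every model of the premises.

Valid.


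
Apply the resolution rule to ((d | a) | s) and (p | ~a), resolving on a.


The clauses contain complementary literals a and ~a.
Resolution eliminates this pair and disjoins the remaining literals (merging duplicates).

((d | s) | p)


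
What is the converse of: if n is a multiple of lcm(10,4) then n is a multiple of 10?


The converse of (P → Q) is (Q → P). It is not in general equivalent to the original.
Here P = 'n is a multiple of lcm(10,4)' and Q = 'n is a multiple of 10'.

If n is a multiple of 10, then n is a multiple of lcm(10,4).


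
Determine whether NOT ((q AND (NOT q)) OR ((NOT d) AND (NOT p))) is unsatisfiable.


Truth table over {d, p, q}:
d | p | q | φ
-------------
F | F | F | F
T | F | F | T
F | T | F | T
T | T | F | T
F | F | T | F
T | F | T | T
F | T | T | T
T | T | T | T
Satisfying assignment at row 2: d=T, p=F, q=F gives T.

No, it is not a contradiction.


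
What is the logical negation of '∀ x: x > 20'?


¬(∀ x: φ) = ∃ x: ¬φ, and ¬(∃ x: φ) = ∀ x: ¬φ.
Apply to the universal statement.

∃ x: ¬(x > 20)


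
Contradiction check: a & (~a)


Truth table over {a}:
a | φ
-----
False | False
True | False
Every row is false.

Yes, it is a contradiction.


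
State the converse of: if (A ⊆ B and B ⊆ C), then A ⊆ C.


The converse of (P → Q) is (Q → P). It is not in general equivalent to the original.
Here P = '(A ⊆ B and B ⊆ C)' and Q = 'A ⊆ C'.

If A ⊆ C, then (A ⊆ B and B ⊆ C).


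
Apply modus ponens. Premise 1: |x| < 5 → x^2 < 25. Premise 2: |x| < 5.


Modus ponens: from (P → Q) and P, infer Q.
P = '|x| < 5' is asserted, and P → Q holds, so Q follows.

x^2 < 25.


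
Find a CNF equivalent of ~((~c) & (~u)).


Step 1: Apply De Morgan: ¬((¬c) ∧ (¬u)) = ¬(¬c) ∨ ¬(¬u).
Step 2: Eliminate any double negations (¬¬X = X).

c | u


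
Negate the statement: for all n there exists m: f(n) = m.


Negation flips each quantifier (∀↔∃) and negates the inner predicate.
¬(for all n there exists m: φ) = there exists n for all m: ¬φ.

there exists n for all m: NOT(f(n) = m)


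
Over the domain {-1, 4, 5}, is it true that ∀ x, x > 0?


Evaluate the predicate on each element: -1:F, 4:T, 5:T.
Counterexample x = -1 fails the predicate.

F


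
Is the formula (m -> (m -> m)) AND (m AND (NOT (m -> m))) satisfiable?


Check all 2 assignments over {m}:
m | φ
-----
F | F
T | F
No assignment makes the formula true.

Unsatisfiable.


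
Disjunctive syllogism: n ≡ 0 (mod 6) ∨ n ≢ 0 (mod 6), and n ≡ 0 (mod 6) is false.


Disjunctive syllogism: from (P ∨ Q) and ¬P, infer Q.
One disjunct, 'n ≡ 0 (mod 6)', is ruled out; the other must hold.

n ≢ 0 (mod 6)


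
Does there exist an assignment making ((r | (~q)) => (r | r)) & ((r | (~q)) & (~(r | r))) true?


Check all 4 assignments over {q, r}:
q | r | φ
---------
False | False | False
True | False | False
False | True | False
True | True | False
No assignment makes the formula true.

Unsatisfiable.


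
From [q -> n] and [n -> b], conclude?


Hypothetical syllogism: from (P → Q) and (Q → R), infer (P → R).
Chain the two implications through the shared middle term 'n'.

q -> b


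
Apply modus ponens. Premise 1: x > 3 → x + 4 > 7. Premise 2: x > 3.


Modus ponens: from (P → Q) and P, infer Q.
P = 'x > 3' is asserted, and P → Q holds, so Q follows.

x + 4 > 7.


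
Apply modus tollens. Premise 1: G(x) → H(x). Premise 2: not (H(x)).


Modus tollens: from (P → Q) and ¬Q, infer ¬P.
Q = 'H(x)' is denied; since P → Q, P must also fail.

Not (G(x)).


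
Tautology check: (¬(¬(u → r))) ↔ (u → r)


Build the truth table over {r, u}:
r | u | φ
---------
F | F | T
T | F | T
F | T | T
T | T | T
Every row evaluates to true.

Yes, it is a tautology.


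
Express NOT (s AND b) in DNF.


Step 1: Apply De Morgan: ¬(s ∧ b) = ¬s ∨ ¬b.

(NOT s) OR (NOT b)


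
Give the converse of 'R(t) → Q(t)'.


The converse of (P → Q) is (Q → P). It is not in general equivalent to the original.
Here P = 'R(t)' and Q = 'Q(t)'.

If Q(t), then R(t).


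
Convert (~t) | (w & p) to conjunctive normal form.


Step 1: Distribute ∨ over ∧: (¬t) ∨ (w ∧ p) = ((¬t) ∨ w) ∧ ((¬t) ∨ p).

((~t) | w) & ((~t) | p)


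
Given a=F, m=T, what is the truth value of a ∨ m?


Disjunction is false only when both operands are false.
Substitute: a=F, m=T.
F ∨ T evaluates to T.

T


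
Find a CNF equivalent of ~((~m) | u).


Step 1: Apply De Morgan: ¬((¬m) ∨ u) = ¬(¬m) ∧ ¬u.
Step 2: Eliminate any double negations (¬¬X = X).

m & (~u)


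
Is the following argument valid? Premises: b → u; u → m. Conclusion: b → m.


This matches the form of hypothetical syllogism: the conclusion follows in every model of the premises.

Valid.


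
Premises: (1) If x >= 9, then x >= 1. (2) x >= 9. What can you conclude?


Modus ponens: from (P → Q) and P, infer Q.
P = 'x >= 9' is asserted, and P → Q holds, so Q follows.

x >= 1.


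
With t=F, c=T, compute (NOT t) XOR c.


Substitute t=F, c=T:
NOT t = T
(NOT t) XOR c = T XOR T = F

F


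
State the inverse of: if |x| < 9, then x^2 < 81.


The inverse of (P → Q) is (¬P → ¬Q). It is equivalent to the converse, not to the original.
Here P = '|x| < 9' and Q = 'x^2 < 81'.

If not (|x| < 9), then not (x^2 < 81).


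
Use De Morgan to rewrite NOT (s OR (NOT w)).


De Morgan: the negation of a disjunction is the conjunction of the negations.
Distribute NOT across OR, flipping it to AND, and negate each literal.

(NOT s) AND w


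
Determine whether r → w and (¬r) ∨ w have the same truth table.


Compare truth tables:
r | w | φ | ψ
-------------
F | F | T | T
T | F | F | F
F | T | T | T
T | T | T | T
The columns φ and ψ agree on every row.

Yes, they are logically equivalent.


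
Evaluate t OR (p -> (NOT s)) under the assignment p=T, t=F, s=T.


Substitute p=T, t=F, s=T:
NOT s = F
p -> (NOT s) = T -> F = F
t OR (p -> (NOT s)) = F OR F = F

F


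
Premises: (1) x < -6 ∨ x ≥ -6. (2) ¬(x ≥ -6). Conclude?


Disjunctive syllogism: from (P ∨ Q) and ¬P, infer Q.
One disjunct, 'x ≥ -6', is ruled out; the other must hold.

x < -6


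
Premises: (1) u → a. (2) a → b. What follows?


Hypothetical syllogism: from (P → Q) and (Q → R), infer (P → R).
Chain the two implications through the shared middle term 'a'.

u → b


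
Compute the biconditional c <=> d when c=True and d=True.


Biconditional is true when both operands have the same truth value.
Substitute: c=True, d=True.
True <=> True evaluates to True.

True


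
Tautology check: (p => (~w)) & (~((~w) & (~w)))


Build the truth table over {p, w}:
p | w | φ
---------
False | False | False
True | False | False
False | True | True
True | True | False
Counterexample at row 1: with p=False, w=False, the formula is False.

No, it is not a tautology.


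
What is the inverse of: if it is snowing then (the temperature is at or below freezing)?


The inverse of (P → Q) is (¬P → ¬Q). It is equivalent to the converse, not to the original.
Here P = 'it is snowing' and Q = '(the temperature is at or below freezing)'.

If not (it is snowing), then not ((the temperature is at or below freezing)).


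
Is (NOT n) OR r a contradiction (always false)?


Truth table over {n, r}:
n | r | φ
---------
F | F | T
T | F | F
F | T | T
T | T | T
Satisfying assignment at row 1: n=F, r=F gives T.

No, it is not a contradiction.


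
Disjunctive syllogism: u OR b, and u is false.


Disjunctive syllogism: from (P ∨ Q) and ¬P, infer Q.
One disjunct, 'u', is ruled out; the other must hold.

b


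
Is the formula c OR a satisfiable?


Search for a satisfying assignment over {a, c}.
Try a=T, c=F: the formula evaluates to T.
A satisfying assignment exists.

Satisfiable.


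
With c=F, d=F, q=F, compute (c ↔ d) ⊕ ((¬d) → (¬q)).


Substitute c=F, d=F, q=F:
c ↔ d = F ↔ F = T
¬d = T
¬q = T
(¬d) → (¬q) = T → T = T
(c ↔ d) ⊕ ((¬d) → (¬q)) = T ⊕ T = F

F


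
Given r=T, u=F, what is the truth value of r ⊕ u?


Exclusive or is true when exactly one operand is true.
Substitute: r=T, u=F.
T ⊕ F evaluates to T.

T


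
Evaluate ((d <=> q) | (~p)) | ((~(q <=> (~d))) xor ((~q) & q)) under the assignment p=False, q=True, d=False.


Substitute p=False, q=True, d=False:
d <=> q = False <=> True = False
~p = True
(d <=> q) | (~p) = False | True = True
~d = True
q <=> (~d) = True <=> True = True
~(q <=> (~d)) = False
~q = False
(~q) & q = False & True = False
(~(q <=> (~d))) xor ((~q) & q) = False xor False = False
((d <=> q) | (~p)) | ((~(q <=> (~d))) xor ((~q) & q)) = True | False = True

True


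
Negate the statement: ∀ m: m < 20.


¬(∀ x: φ) = ∃ x: ¬φ, and ¬(∃ x: φ) = ∀ x: ¬φ.
Apply to the universal statement.

∃ m: ¬(m < 20)


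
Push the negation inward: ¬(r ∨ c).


De Morgan: the negation of a disjunction is the conjunction of the negations.
Distribute ¬ across ∨, flipping it to ∧, and negate each literal.

(¬r) ∧ (¬c)


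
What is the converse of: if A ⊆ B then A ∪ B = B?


The converse of (P → Q) is (Q → P). It is not in general equivalent to the original.
Here P = 'A ⊆ B' and Q = 'A ∪ B = B'.

If A ∪ B = B, then A ⊆ B.


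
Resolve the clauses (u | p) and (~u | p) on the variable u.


The clauses contain complementary literals u and ~u.
Resolution eliminates this pair and disjoins the remaining literals (merging duplicates).

p


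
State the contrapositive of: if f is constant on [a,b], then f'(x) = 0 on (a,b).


The contrapositive of (P → Q) is (¬Q → ¬P); it is logically equivalent to the original.
Here P = 'f is constant on [a,b]' and Q = 'f'(x) = 0 on (a,b)'.

If not (f'(x) = 0 on (a,b)), then not (f is constant on [a,b]).


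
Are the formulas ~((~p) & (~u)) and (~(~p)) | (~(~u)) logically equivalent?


Compare truth tables:
p | u | φ | ψ
-------------
False | False | False | False
True | False | True | True
False | True | True | True
True | True | True | True
The columns φ and ψ agree on every row.

Yes, they are logically equivalent.


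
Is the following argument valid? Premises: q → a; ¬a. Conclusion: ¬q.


This matches the form of modus tollens: the conclusion follows in every model of the premises.

Valid.


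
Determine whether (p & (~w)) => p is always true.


Build the truth table over {p, w}:
p | w | φ
---------
False | False | True
True | False | True
False | True | True
True | True | True
Every row evaluates to true.

Yes, it is a tautology.


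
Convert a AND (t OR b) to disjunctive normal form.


Step 1: Distribute ∧ over ∨: a ∧ (t ∨ b) = (a ∧ t) ∨ (a ∧ b).

(a AND t) OR (a AND b)


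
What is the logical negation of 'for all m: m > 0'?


¬(for all x: φ) = there exists x: ¬φ, and ¬(there exists x: φ) = for all x: ¬φ.
Apply to the universal statement.

there exists m: NOT(m > 0)


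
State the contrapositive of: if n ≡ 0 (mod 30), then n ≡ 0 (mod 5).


The contrapositive of (P → Q) is (¬Q → ¬P); it is logically equivalent to the original.
Here P = 'n ≡ 0 (mod 30)' and Q = 'n ≡ 0 (mod 5)'.

If not (n ≡ 0 (mod 5)), then not (n ≡ 0 (mod 30)).


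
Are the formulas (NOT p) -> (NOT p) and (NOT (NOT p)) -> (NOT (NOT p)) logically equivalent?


Compare truth tables:
p | φ | ψ
---------
F | T | T
T | T | T
The columns φ and ψ agree on every row.

Yes, they are logically equivalent.


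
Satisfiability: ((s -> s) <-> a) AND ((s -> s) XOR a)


Check all 4 assignments over {a, s}:
a | s | φ
---------
F | F | F
T | F | F
F | T | F
T | T | F
No assignment makes the formula true.

Unsatisfiable.


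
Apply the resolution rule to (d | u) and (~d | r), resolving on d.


The clauses contain complementary literals d and ~d.
Resolution eliminates this pair and disjoins the remaining literals (merging duplicates).

(u | r)


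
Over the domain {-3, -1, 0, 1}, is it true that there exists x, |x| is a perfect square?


Evaluate the predicate on each element: -3:F, -1:T, 0:T, 1:T.
Witness x = -1 satisfies the predicate.

T


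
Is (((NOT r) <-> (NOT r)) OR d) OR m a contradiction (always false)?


Truth table over {d, m, r}:
d | m | r | φ
-------------
F | F | F | T
T | F | F | T
F | T | F | T
T | T | F | T
F | F | T | T
T | F | T | T
F | T | T | T
T | T | T | T
Satisfying assignment at row 1: d=F, m=F, r=F gives T.

No, it is not a contradiction.


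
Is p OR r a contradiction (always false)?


Truth table over {p, r}:
p | r | φ
---------
F | F | F
T | F | T
F | T | T
T | T | T
Satisfying assignment at row 2: p=T, r=F gives T.

No, it is not a contradiction.


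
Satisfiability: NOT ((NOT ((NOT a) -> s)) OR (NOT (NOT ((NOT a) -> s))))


Check all 4 assignments over {a, s}:
a | s | φ
---------
F | F | F
T | F | F
F | T | F
T | T | F
No assignment makes the formula true.

Unsatisfiable.


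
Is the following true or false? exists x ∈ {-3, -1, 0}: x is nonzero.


Evaluate the predicate on each element: -3:True, -1:True, 0:False.
Witness x = -3 satisfies the predicate.

True


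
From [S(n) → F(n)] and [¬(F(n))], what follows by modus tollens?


Modus tollens: from (P → Q) and ¬Q, infer ¬P.
Q = 'F(n)' is denied; since P → Q, P must also fail.

Not (S(n)).


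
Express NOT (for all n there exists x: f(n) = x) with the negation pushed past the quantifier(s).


Negation flips each quantifier (∀↔∃) and negates the inner predicate.
¬(for all n there exists x: φ) = there exists n for all x: ¬φ.

there exists n for all x: NOT(f(n) = x)


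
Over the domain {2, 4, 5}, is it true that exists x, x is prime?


Evaluate the predicate on each element: 2:True, 4:False, 5:True.
Witness x = 2 satisfies the predicate.

True


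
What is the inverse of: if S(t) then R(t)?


The inverse of (P → Q) is (¬P → ¬Q). It is equivalent to the converse, not to the original.
Here P = 'S(t)' and Q = 'R(t)'.

If not (S(t)), then not (R(t)).


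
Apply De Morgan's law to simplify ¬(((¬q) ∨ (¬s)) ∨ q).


De Morgan: the negation of a disjunction is the conjunction of the negations.
Distribute ¬ across ∨, flipping it to ∧, and negate each literal.

(q ∧ s) ∧ (¬q)


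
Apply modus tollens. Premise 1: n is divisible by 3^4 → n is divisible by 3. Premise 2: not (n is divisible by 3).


Modus tollens: from (P → Q) and ¬Q, infer ¬P.
Q = 'n is divisible by 3' is denied; since P → Q, P must also fail.

Not (n is divisible by 3^4).


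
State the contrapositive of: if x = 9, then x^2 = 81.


The contrapositive of (P → Q) is (¬Q → ¬P); it is logically equivalent to the original.
Here P = 'x = 9' and Q = 'x^2 = 81'.

If not (x^2 = 81), then not (x = 9).


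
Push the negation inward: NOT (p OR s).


De Morgan: the negation of a disjunction is the conjunction of the negations.
Distribute NOT across OR, flipping it to AND, and negate each literal.

(NOT p) AND (NOT s)


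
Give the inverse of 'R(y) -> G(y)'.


The inverse of (P → Q) is (¬P → ¬Q). It is equivalent to the converse, not to the original.
Here P = 'R(y)' and Q = 'G(y)'.

If not (R(y)), then not (G(y)).


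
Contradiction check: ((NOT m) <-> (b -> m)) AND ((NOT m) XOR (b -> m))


Truth table over {b, m}:
b | m | φ
---------
F | F | F
T | F | F
F | T | F
T | T | F
Every row is false.

Yes, it is a contradiction.


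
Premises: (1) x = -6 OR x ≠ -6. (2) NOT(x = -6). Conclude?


Disjunctive syllogism: from (P ∨ Q) and ¬P, infer Q.
One disjunct, 'x = -6', is ruled out; the other must hold.

x ≠ -6


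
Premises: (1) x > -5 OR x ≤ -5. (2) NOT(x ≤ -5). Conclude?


Disjunctive syllogism: from (P ∨ Q) and ¬P, infer Q.
One disjunct, 'x ≤ -5', is ruled out; the other must hold.

x > -5


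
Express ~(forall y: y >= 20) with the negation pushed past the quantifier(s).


¬(forall x: φ) = exists x: ¬φ, and ¬(exists x: φ) = forall x: ¬φ.
Apply to the universal statement.

exists y: ~(y >= 20)


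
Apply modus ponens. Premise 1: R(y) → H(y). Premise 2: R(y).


Modus ponens: from (P → Q) and P, infer Q.
P = 'R(y)' is asserted, and P → Q holds, so Q follows.

H(y).


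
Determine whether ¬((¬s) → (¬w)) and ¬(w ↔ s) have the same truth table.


Compare truth tables:
s | w | φ | ψ
-------------
F | F | F | F
T | F | F | T
F | T | T | T
T | T | F | F
They differ at row 2 (s=T, w=F): φ=F but ψ=T.

No, they are not logically equivalent.


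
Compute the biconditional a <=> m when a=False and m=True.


Biconditional is true when both operands have the same truth value.
Substitute: a=False, m=True.
False <=> True evaluates to False.

False


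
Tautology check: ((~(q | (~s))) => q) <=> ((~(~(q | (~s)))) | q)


Build the truth table over {q, s}:
q | s | φ
---------
False | False | True
True | False | True
False | True | True
True | True | True
Every row evaluates to true.

Yes, it is a tautology.


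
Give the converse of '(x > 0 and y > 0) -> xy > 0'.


The converse of (P → Q) is (Q → P). It is not in general equivalent to the original.
Here P = '(x > 0 and y > 0)' and Q = 'xy > 0'.

If xy > 0, then (x > 0 and y > 0).


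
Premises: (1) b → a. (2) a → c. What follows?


Hypothetical syllogism: from (P → Q) and (Q → R), infer (P → R).
Chain the two implications through the shared middle term 'a'.

b → c


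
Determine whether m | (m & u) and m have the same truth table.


Compare truth tables:
m | u | φ | ψ
-------------
False | False | False | False
True | False | True | True
False | True | False | False
True | True | True | True
The columns φ and ψ agree on every row.

Yes, they are logically equivalent.


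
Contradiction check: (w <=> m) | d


Truth table over {d, m, w}:
d | m | w | φ
-------------
False | False | False | True
True | False | False | True
False | True | False | False
True | True | False | True
False | False | True | False
True | False | True | True
False | True | True | True
True | True | True | True
Satisfying assignment at row 1: d=False, m=False, w=False gives True.

No, it is not a contradiction.


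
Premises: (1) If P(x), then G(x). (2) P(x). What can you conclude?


Modus ponens: from (P → Q) and P, infer Q.
P = 'P(x)' is asserted, and P → Q holds, so Q follows.

G(x).


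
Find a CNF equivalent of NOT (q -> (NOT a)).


Step 1: Rewrite q → (¬a) as ¬q ∨ (¬a).
Step 2: Negate: ¬(¬q ∨ (¬a)) = q ∧ ¬(¬a) (De Morgan + double negation).
Step 3: Eliminate any double negations (¬¬X = X).

q AND a


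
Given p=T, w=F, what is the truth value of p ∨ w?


Disjunction is false only when both operands are false.
Substitute: p=T, w=F.
T ∨ F evaluates to T.

T


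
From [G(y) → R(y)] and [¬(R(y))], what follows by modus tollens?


Modus tollens: from (P → Q) and ¬Q, infer ¬P.
Q = 'R(y)' is denied; since P → Q, P must also fail.

Not (G(y)).


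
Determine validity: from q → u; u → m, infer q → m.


This matches the form of hypothetical syllogism: the conclusion follows in every model of the premises.

Valid.


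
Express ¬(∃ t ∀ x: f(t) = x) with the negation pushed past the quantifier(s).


Negation flips each quantifier (∀↔∃) and negates the inner predicate.
¬(∃ t ∀ x: φ) = ∀ t ∃ x: ¬φ.

∀ t ∃ x: ¬(f(t) = x)


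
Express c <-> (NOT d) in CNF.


Step 1: Rewrite c ↔ (¬d) as (c → (¬d)) ∧ ((¬d) → c).
Step 2: Rewrite each implication as a disjunction.
Step 3: Eliminate any double negations (¬¬X = X).

((NOT c) OR (NOT d)) AND (d OR c)


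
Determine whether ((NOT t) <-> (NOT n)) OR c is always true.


Build the truth table over {c, n, t}:
c | n | t | φ
-------------
F | F | F | T
T | F | F | T
F | T | F | F
T | T | F | T
F | F | T | F
T | F | T | T
F | T | T | T
T | T | T | T
Counterexample at row 3: with c=F, n=T, t=F, the formula is F.

No, it is not a tautology.


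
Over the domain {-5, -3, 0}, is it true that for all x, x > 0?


Evaluate the predicate on each element: -5:F, -3:F, 0:F.
Counterexample x = -5 fails the predicate.

F


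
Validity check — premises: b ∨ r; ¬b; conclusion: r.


This matches the form of disjunctive syllogism: the conclusion follows in every model of the premises.

Valid.


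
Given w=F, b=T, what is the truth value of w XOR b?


Exclusive or is true when exactly one operand is true.
Substitute: w=F, b=T.
F XOR T evaluates to T.

T


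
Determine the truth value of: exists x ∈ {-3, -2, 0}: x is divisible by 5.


Evaluate the predicate on each element: -3:False, -2:False, 0:True.
Witness x = 0 satisfies the predicate.

True


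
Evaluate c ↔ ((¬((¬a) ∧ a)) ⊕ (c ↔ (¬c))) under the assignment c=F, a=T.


Substitute c=F, a=T:
¬a = F
(¬a) ∧ a = F ∧ T = F
¬((¬a) ∧ a) = T
¬c = T
c ↔ (¬c) = F ↔ T = F
(¬((¬a) ∧ a)) ⊕ (c ↔ (¬c)) = T ⊕ F = T
c ↔ ((¬((¬a) ∧ a)) ⊕ (c ↔ (¬c))) = F ↔ T = F

F


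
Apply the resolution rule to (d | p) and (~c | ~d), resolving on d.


The clauses contain complementary literals d and ~d.
Resolution eliminates this pair and disjoins the remaining literals (merging duplicates).

(p | ~c)


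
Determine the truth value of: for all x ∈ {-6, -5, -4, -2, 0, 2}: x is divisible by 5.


Evaluate the predicate on each element: -6:F, -5:T, -4:F, -2:F, 0:T, 2:F.
Counterexample x = -6 fails the predicate.

F


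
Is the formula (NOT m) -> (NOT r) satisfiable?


Search for a satisfying assignment over {m, r}.
Try m=F, r=F: the formula evaluates to T.
A satisfying assignment exists.

Satisfiable.


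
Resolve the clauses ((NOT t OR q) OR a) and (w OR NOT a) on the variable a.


The clauses contain complementary literals a and NOTa.
Resolution eliminates this pair and disjoins the remaining literals (merging duplicates).

((NOT t OR q) OR w)


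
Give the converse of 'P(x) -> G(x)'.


The converse of (P → Q) is (Q → P). It is not in general equivalent to the original.
Here P = 'P(x)' and Q = 'G(x)'.

If G(x), then P(x).


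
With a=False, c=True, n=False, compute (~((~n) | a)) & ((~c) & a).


Substitute a=False, c=True, n=False:
~n = True
(~n) | a = True | False = True
~((~n) | a) = False
~c = False
(~c) & a = False & False = False
(~((~n) | a)) & ((~c) & a) = False & False = False

False


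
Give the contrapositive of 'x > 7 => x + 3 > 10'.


The contrapositive of (P → Q) is (¬Q → ¬P); it is logically equivalent to the original.
Here P = 'x > 7' and Q = 'x + 3 > 10'.

If not (x + 3 > 10), then not (x > 7).


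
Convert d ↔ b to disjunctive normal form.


Step 1: d ↔ b is true exactly when both agree: (d ∧ b) ∨ (¬d ∧ ¬b).

(d ∧ b) ∨ ((¬d) ∧ (¬b))


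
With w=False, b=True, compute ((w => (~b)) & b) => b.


Substitute w=False, b=True:
~b = False
w => (~b) = False => False = True
(w => (~b)) & b = True & True = True
((w => (~b)) & b) => b = True => True = True

True


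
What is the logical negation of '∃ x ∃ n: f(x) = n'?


Negation flips each quantifier (∀↔∃) and negates the inner predicate.
¬(∃ x ∃ n: φ) = ∀ x ∀ n: ¬φ.

∀ x ∀ n: ¬(f(x) = n)


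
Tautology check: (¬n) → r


Build the truth table over {n, r}:
n | r | φ
---------
F | F | F
T | F | T
F | T | T
T | T | T
Counterexample at row 1: with n=F, r=F, the formula is F.

No, it is not a tautology.


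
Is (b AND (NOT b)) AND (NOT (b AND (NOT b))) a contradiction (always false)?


Truth table over {b}:
b | φ
-----
F | F
T | F
Every row is false.

Yes, it is a contradiction.


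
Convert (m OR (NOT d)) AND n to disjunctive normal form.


Step 1: Distribute ∧ over ∨: (m ∨ (¬d)) ∧ n = (m ∧ n) ∨ ((¬d) ∧ n).

(m AND n) OR ((NOT d) AND n)


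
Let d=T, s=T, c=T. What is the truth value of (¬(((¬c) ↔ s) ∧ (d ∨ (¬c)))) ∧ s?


Substitute d=T, s=T, c=T:
¬c = F
(¬c) ↔ s = F ↔ T = F
¬c = F
d ∨ (¬c) = T ∨ F = T
((¬c) ↔ s) ∧ (d ∨ (¬c)) = F ∧ T = F
¬(((¬c) ↔ s) ∧ (d ∨ (¬c))) = T
(¬(((¬c) ↔ s) ∧ (d ∨ (¬c)))) ∧ s = T ∧ T = T

T


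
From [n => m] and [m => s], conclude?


Hypothetical syllogism: from (P → Q) and (Q → R), infer (P → R).
Chain the two implications through the shared middle term 'm'.

n => s


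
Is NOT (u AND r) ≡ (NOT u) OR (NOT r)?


Compare truth tables:
r | u | φ | ψ
-------------
F | F | T | T
T | F | T | T
F | T | T | T
T | T | F | F
The columns φ and ψ agree on every row.

Yes, they are logically equivalent.


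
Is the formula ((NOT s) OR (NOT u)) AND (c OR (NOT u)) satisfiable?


Search for a satisfying assignment over {c, s, u}.
Try c=F, s=F, u=F: the formula evaluates to T.
A satisfying assignment exists.

Satisfiable.


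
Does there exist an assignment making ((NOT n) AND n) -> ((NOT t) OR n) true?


Search for a satisfying assignment over {n, t}.
Try n=F, t=F: the formula evaluates to T.
A satisfying assignment exists.

Satisfiable.


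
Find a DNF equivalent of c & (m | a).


Step 1: Distribute ∧ over ∨: c ∧ (m ∨ a) = (c ∧ m) ∨ (c ∧ a).

(c & m) | (c & a)


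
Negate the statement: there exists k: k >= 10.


¬(for all x: φ) = there exists x: ¬φ, and ¬(there exists x: φ) = for all x: ¬φ.
Apply to the existential statement.

for all k: NOT(k >= 10)


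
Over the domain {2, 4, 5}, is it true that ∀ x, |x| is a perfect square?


Evaluate the predicate on each element: 2:F, 4:T, 5:F.
Counterexample x = 2 fails the predicate.

F


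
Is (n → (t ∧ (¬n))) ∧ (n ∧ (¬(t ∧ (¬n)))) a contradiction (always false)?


Truth table over {n, t}:
n | t | φ
---------
F | F | F
T | F | F
F | T | F
T | T | F
Every row is false.

Yes, it is a contradiction.


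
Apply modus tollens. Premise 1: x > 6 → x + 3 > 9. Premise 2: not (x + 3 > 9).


Modus tollens: from (P → Q) and ¬Q, infer ¬P.
Q = 'x + 3 > 9' is denied; since P → Q, P must also fail.

Not (x > 6).


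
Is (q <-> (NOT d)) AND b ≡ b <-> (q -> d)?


Compare truth tables:
b | d | q | φ | ψ
-----------------
F | F | F | F | F
T | F | F | F | T
F | T | F | F | F
T | T | F | T | T
F | F | T | F | T
T | F | T | T | F
F | T | T | F | F
T | T | T | F | T
They differ at row 2 (b=T, d=F, q=F): φ=F but ψ=T.

No, they are not logically equivalent.


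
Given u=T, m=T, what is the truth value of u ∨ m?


Disjunction is false only when both operands are false.
Substitute: u=T, m=T.
T ∨ T evaluates to T.

T


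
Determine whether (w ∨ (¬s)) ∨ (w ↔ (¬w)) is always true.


Build the truth table over {s, w}:
s | w | φ
---------
F | F | T
T | F | F
F | T | T
T | T | T
Counterexample at row 2: with s=T, w=F, the formula is F.

No, it is not a tautology.


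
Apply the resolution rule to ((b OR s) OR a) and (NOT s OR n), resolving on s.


The clauses contain complementary literals s and NOTs.
Resolution eliminates this pair and disjoins the remaining literals (merging duplicates).

((a OR b) OR n)


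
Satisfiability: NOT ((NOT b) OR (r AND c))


Search for a satisfying assignment over {b, c, r}.
Try b=T, c=F, r=F: the formula evaluates to T.
A satisfying assignment exists.

Satisfiable.


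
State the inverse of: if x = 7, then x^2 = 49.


The inverse of (P → Q) is (¬P → ¬Q). It is equivalent to the converse, not to the original.
Here P = 'x = 7' and Q = 'x^2 = 49'.

If not (x = 7), then not (x^2 = 49).


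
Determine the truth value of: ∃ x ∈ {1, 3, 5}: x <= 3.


Evaluate the predicate on each element: 1:T, 3:T, 5:F.
Witness x = 1 satisfies the predicate.

T


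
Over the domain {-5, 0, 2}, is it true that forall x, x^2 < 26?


Evaluate the predicate on each element: -5:True, 0:True, 2:True.
Every element satisfies the predicate.

True


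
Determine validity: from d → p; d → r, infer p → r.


This is (no valid rule). There exist truth assignments where the premises are all true but the conclusion is false.

Invalid.


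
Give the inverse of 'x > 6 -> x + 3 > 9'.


The inverse of (P → Q) is (¬P → ¬Q). It is equivalent to the converse, not to the original.
Here P = 'x > 6' and Q = 'x + 3 > 9'.

If not (x > 6), then not (x + 3 > 9).


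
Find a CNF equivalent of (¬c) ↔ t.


Step 1: Rewrite (¬c) ↔ t as ((¬c) → t) ∧ (t → (¬c)).
Step 2: Rewrite each implication as a disjunction.
Step 3: Eliminate any double negations (¬¬X = X).

(c ∨ t) ∧ ((¬t) ∨ (¬c))
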